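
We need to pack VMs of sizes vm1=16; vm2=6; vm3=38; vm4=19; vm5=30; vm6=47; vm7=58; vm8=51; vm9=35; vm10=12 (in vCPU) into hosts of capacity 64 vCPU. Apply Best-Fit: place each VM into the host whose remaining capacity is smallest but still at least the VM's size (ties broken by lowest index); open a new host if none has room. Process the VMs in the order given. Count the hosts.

host 1: place vm1 (16 vCPU), 48 vCPU left
host 1: place vm2 (6 vCPU), 42 vCPU left
host 1: place vm3 (38 vCPU), 4 vCPU left
host 2: place vm4 (19 vCPU), 45 vCPU left
host 2: place vm5 (30 vCPU), 15 vCPU left
host 3: place vm6 (47 vCPU), 17 vCPU left
host 4: place vm7 (58 vCPU), 6 vCPU left
host 5: place vm8 (51 vCPU), 13 vCPU left
host 6: place vm9 (35 vCPU), 29 vCPU left
host 5: place vm10 (12 vCPU), 1 vCPU left
Final hosts: [16,6,38] [19,30] [47] [58] [51,12] [35].

6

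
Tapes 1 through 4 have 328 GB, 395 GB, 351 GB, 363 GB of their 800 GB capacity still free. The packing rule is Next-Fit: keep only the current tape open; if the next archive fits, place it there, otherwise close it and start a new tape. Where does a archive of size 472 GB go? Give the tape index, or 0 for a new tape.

0

Next-Fit only looks at tape 4, which has 363 GB free.
472 GB does not fit, so a new tape is opened.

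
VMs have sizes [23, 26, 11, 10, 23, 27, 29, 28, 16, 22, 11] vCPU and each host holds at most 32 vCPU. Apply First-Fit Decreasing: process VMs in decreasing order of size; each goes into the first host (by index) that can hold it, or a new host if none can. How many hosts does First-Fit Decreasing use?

Sorted descending: 29, 28, 27, 26, 23, 23, 22, 16, 11, 11, 10.
host 1: place 29 vCPU, 3 vCPU left
host 2: place 28 vCPU, 4 vCPU left
host 3: place 27 vCPU, 5 vCPU left
host 4: place 26 vCPU, 6 vCPU left
host 5: place 23 vCPU, 9 vCPU left
host 6: place 23 vCPU, 9 vCPU left
host 7: place 22 vCPU, 10 vCPU left
host 8: place 16 vCPU, 16 vCPU left
host 8: place 11 vCPU, 5 vCPU left
host 9: place 11 vCPU, 21 vCPU left
host 7: place 10 vCPU, 0 vCPU left
Final hosts: [29] [28] [27] [26] [23] [23] [22,10] [16,11] [11].

9 hosts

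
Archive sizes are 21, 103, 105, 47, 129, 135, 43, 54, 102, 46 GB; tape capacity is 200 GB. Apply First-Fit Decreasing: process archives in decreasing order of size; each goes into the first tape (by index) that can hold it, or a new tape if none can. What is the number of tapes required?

5 tapes

Sorted descending: 135, 129, 105, 103, 102, 54, 47, 46, 43, 21.
tape 1: place 135 GB, 65 GB left
tape 2: place 129 GB, 71 GB left
tape 3: place 105 GB, 95 GB left
tape 4: place 103 GB, 97 GB left
tape 5: place 102 GB, 98 GB left
tape 1: place 54 GB, 11 GB left
tape 2: place 47 GB, 24 GB left
tape 3: place 46 GB, 49 GB left
tape 3: place 43 GB, 6 GB left
tape 2: place 21 GB, 3 GB left
Final tapes: [135,54] [129,47,21] [105,46,43] [103] [102].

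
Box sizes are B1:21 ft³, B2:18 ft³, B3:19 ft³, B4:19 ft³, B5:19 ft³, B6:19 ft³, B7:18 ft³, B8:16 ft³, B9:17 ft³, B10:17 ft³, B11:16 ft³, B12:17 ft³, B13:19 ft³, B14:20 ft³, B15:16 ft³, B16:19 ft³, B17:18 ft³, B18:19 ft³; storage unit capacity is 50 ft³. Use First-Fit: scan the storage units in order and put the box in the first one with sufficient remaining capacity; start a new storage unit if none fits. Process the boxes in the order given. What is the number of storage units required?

storage unit 1: place B1 (21 ft³), 29 ft³ left
storage unit 1: place B2 (18 ft³), 11 ft³ left
storage unit 2: place B3 (19 ft³), 31 ft³ left
storage unit 2: place B4 (19 ft³), 12 ft³ left
storage unit 3: place B5 (19 ft³), 31 ft³ left
storage unit 3: place B6 (19 ft³), 12 ft³ left
storage unit 4: place B7 (18 ft³), 32 ft³ left
storage unit 4: place B8 (16 ft³), 16 ft³ left
storage unit 5: place B9 (17 ft³), 33 ft³ left
storage unit 5: place B10 (17 ft³), 16 ft³ left
storage unit 4: place B11 (16 ft³), 0 ft³ left
storage unit 6: place B12 (17 ft³), 33 ft³ left
storage unit 6: place B13 (19 ft³), 14 ft³ left
storage unit 7: place B14 (20 ft³), 30 ft³ left
storage unit 5: place B15 (16 ft³), 0 ft³ left
storage unit 7: place B16 (19 ft³), 11 ft³ left
storage unit 8: place B17 (18 ft³), 32 ft³ left
storage unit 8: place B18 (19 ft³), 13 ft³ left

8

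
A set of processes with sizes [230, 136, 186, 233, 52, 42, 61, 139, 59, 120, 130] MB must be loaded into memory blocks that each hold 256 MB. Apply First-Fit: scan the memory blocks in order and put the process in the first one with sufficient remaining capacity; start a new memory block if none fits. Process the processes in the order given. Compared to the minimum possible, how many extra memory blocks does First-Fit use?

0

First-Fit: [230] [136,52,42] [186,61] [233] [139,59] [120,130] → 6 memory blocks.
Total size 1388 MB; any packing needs at least ⌈1388/256⌉ = 6 memory blocks.
So 6 is already optimal.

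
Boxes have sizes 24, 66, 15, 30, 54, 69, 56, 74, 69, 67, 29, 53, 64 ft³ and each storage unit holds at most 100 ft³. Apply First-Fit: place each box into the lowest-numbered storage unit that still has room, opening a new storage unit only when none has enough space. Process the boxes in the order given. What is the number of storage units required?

9

24 ft³ → storage unit 1 (remaining 76 ft³)
66 ft³ → storage unit 1 (remaining 10 ft³)
15 ft³ → storage unit 2 (remaining 85 ft³)
30 ft³ → storage unit 2 (remaining 55 ft³)
54 ft³ → storage unit 2 (remaining 1 ft³)
69 ft³ → storage unit 3 (remaining 31 ft³)
56 ft³ → storage unit 4 (remaining 44 ft³)
74 ft³ → storage unit 5 (remaining 26 ft³)
69 ft³ → storage unit 6 (remaining 31 ft³)
67 ft³ → storage unit 7 (remaining 33 ft³)
29 ft³ → storage unit 3 (remaining 2 ft³)
53 ft³ → storage unit 8 (remaining 47 ft³)
64 ft³ → storage unit 9 (remaining 36 ft³)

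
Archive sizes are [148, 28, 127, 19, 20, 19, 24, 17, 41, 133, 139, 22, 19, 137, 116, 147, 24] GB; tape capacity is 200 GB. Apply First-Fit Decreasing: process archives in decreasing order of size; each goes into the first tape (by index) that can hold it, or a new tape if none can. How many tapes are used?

Sorted descending: 148, 147, 139, 137, 133, 127, 116, 41, 28, 24, 24, 22, 20, 19, 19, 19, 17.
148 GB → tape 1 (remaining 52 GB)
147 GB → tape 2 (remaining 53 GB)
139 GB → tape 3 (remaining 61 GB)
137 GB → tape 4 (remaining 63 GB)
133 GB → tape 5 (remaining 67 GB)
127 GB → tape 6 (remaining 73 GB)
116 GB → tape 7 (remaining 84 GB)
41 GB → tape 1 (remaining 11 GB)
28 GB → tape 2 (remaining 25 GB)
24 GB → tape 2 (remaining 1 GB)
24 GB → tape 3 (remaining 37 GB)
22 GB → tape 3 (remaining 15 GB)
20 GB → tape 4 (remaining 43 GB)
19 GB → tape 4 (remaining 24 GB)
19 GB → tape 4 (remaining 5 GB)
19 GB → tape 5 (remaining 48 GB)
17 GB → tape 5 (remaining 31 GB)
Final tapes: [148,41] [147,28,24] [139,24,22] [137,20,19,19] [133,19,17] [127] [116].

7 tapes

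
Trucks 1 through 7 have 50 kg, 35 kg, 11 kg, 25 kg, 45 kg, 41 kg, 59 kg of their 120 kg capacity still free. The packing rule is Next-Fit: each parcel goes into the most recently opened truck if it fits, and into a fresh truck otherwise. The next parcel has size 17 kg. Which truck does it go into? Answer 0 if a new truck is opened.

Next-Fit only looks at truck 7, which has 59 kg free.
17 kg fits there.

7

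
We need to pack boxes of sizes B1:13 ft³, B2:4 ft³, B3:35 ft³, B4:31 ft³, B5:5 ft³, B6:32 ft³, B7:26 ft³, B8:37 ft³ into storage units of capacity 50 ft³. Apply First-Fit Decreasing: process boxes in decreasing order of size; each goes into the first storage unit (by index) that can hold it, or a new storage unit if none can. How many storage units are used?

5

Sorted descending: 37, 35, 32, 31, 26, 13, 5, 4.
37 ft³ → storage unit 1 (remaining 13 ft³)
35 ft³ → storage unit 2 (remaining 15 ft³)
32 ft³ → storage unit 3 (remaining 18 ft³)
31 ft³ → storage unit 4 (remaining 19 ft³)
26 ft³ → storage unit 5 (remaining 24 ft³)
13 ft³ → storage unit 1 (remaining 0 ft³)
5 ft³ → storage unit 2 (remaining 10 ft³)
4 ft³ → storage unit 2 (remaining 6 ft³)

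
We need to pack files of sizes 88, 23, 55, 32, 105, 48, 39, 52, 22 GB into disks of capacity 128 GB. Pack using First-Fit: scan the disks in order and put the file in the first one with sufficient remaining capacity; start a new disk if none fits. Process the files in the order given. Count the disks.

4 disks

disk 1: place 88 GB, 40 GB left
disk 1: place 23 GB, 17 GB left
disk 2: place 55 GB, 73 GB left
disk 2: place 32 GB, 41 GB left
disk 3: place 105 GB, 23 GB left
disk 4: place 48 GB, 80 GB left
disk 2: place 39 GB, 2 GB left
disk 4: place 52 GB, 28 GB left
disk 3: place 22 GB, 1 GB left
Final disks: [88,23] [55,32,39] [105,22] [48,52].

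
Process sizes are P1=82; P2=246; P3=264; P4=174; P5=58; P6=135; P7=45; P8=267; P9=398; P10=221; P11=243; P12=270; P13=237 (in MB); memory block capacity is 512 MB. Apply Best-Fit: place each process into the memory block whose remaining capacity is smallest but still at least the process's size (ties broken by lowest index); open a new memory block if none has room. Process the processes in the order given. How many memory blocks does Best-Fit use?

6

Put P1 (82 MB) in memory block 1; 430 MB remain.
Put P2 (246 MB) in memory block 1; 184 MB remain.
Put P3 (264 MB) in memory block 2; 248 MB remain.
Put P4 (174 MB) in memory block 1; 10 MB remain.
Put P5 (58 MB) in memory block 2; 190 MB remain.
Put P6 (135 MB) in memory block 2; 55 MB remain.
Put P7 (45 MB) in memory block 2; 10 MB remain.
Put P8 (267 MB) in memory block 3; 245 MB remain.
Put P9 (398 MB) in memory block 4; 114 MB remain.
Put P10 (221 MB) in memory block 3; 24 MB remain.
Put P11 (243 MB) in memory block 5; 269 MB remain.
Put P12 (270 MB) in memory block 6; 242 MB remain.
Put P13 (237 MB) in memory block 6; 5 MB remain.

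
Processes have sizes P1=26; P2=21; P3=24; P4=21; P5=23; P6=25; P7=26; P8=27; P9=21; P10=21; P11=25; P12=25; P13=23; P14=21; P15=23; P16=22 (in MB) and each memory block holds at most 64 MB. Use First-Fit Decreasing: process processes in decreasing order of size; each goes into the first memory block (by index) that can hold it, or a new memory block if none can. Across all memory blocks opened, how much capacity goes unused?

Sorted descending: 27, 26, 26, 25, 25, 25, 24, 23, 23, 23, 22, 21, 21, 21, 21, 21.
memory block 1: place 27 MB, 37 MB left
memory block 1: place 26 MB, 11 MB left
memory block 2: place 26 MB, 38 MB left
memory block 2: place 25 MB, 13 MB left
memory block 3: place 25 MB, 39 MB left
memory block 3: place 25 MB, 14 MB left
memory block 4: place 24 MB, 40 MB left
memory block 4: place 23 MB, 17 MB left
memory block 5: place 23 MB, 41 MB left
memory block 5: place 23 MB, 18 MB left
memory block 6: place 22 MB, 42 MB left
memory block 6: place 21 MB, 21 MB left
memory block 6: place 21 MB, 0 MB left
memory block 7: place 21 MB, 43 MB left
memory block 7: place 21 MB, 22 MB left
memory block 7: place 21 MB, 1 MB left
7 memory blocks × 64 MB = 448 MB; used 374 MB; unused 74 MB.

74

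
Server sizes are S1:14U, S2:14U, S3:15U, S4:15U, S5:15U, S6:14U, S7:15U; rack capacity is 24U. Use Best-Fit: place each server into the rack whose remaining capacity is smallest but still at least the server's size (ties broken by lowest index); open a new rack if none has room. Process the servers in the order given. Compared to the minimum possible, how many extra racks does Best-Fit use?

Best-Fit: [14] [14] [15] [15] [15] [14] [15] → 7 racks.
7 servers exceed 12U (half the capacity), and no two of those can share a rack, so at least 7 racks are needed.
So 7 is already optimal.

0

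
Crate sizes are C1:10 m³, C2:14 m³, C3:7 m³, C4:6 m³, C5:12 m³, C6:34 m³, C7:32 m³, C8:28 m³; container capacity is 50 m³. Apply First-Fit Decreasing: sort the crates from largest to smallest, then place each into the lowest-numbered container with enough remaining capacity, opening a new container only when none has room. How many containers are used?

3

Sorted descending: 34, 32, 28, 14, 12, 10, 7, 6.
34 m³ → container 1 (remaining 16 m³)
32 m³ → container 2 (remaining 18 m³)
28 m³ → container 3 (remaining 22 m³)
14 m³ → container 1 (remaining 2 m³)
12 m³ → container 2 (remaining 6 m³)
10 m³ → container 3 (remaining 12 m³)
7 m³ → container 3 (remaining 5 m³)
6 m³ → container 2 (remaining 0 m³)
Final containers: [34,14] [32,12,6] [28,10,7].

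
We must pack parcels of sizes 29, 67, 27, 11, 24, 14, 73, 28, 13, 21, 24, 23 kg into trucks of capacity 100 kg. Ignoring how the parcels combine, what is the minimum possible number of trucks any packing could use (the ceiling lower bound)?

Total size = 29 + 67 + 27 + 11 + 24 + 14 + 73 + 28 + 13 + 21 + 24 + 23 = 354 kg.
⌈354 / 100⌉ = 4.

4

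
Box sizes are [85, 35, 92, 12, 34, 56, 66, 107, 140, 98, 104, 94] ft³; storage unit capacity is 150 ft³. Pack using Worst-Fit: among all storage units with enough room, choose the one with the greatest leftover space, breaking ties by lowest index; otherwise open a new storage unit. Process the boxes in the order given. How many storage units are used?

Put 85 ft³ in storage unit 1; 65 ft³ remain.
Put 35 ft³ in storage unit 1; 30 ft³ remain.
Put 92 ft³ in storage unit 2; 58 ft³ remain.
Put 12 ft³ in storage unit 2; 46 ft³ remain.
Put 34 ft³ in storage unit 2; 12 ft³ remain.
Put 56 ft³ in storage unit 3; 94 ft³ remain.
Put 66 ft³ in storage unit 3; 28 ft³ remain.
Put 107 ft³ in storage unit 4; 43 ft³ remain.
Put 140 ft³ in storage unit 5; 10 ft³ remain.
Put 98 ft³ in storage unit 6; 52 ft³ remain.
Put 104 ft³ in storage unit 7; 46 ft³ remain.
Put 94 ft³ in storage unit 8; 56 ft³ remain.
Final storage units: [85,35] [92,12,34] [56,66] [107] [140] [98] [104] [94].

8 storage units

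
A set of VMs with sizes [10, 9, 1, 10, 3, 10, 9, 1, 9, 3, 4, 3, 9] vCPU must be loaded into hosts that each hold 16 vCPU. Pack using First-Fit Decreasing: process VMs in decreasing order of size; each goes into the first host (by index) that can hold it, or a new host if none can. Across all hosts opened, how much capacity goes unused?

31

Sorted descending: 10, 10, 10, 9, 9, 9, 9, 4, 3, 3, 3, 1, 1.
10 vCPU → host 1 (remaining 6 vCPU)
10 vCPU → host 2 (remaining 6 vCPU)
10 vCPU → host 3 (remaining 6 vCPU)
9 vCPU → host 4 (remaining 7 vCPU)
9 vCPU → host 5 (remaining 7 vCPU)
9 vCPU → host 6 (remaining 7 vCPU)
9 vCPU → host 7 (remaining 7 vCPU)
4 vCPU → host 1 (remaining 2 vCPU)
3 vCPU → host 2 (remaining 3 vCPU)
3 vCPU → host 2 (remaining 0 vCPU)
3 vCPU → host 3 (remaining 3 vCPU)
1 vCPU → host 1 (remaining 1 vCPU)
1 vCPU → host 1 (remaining 0 vCPU)
7 hosts × 16 vCPU = 112 vCPU; used 81 vCPU; unused 31 vCPU.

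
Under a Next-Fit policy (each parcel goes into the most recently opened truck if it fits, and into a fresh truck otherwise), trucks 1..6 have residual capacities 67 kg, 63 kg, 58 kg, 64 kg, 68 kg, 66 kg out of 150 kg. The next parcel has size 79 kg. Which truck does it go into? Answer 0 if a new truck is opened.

Next-Fit only looks at truck 6, which has 66 kg free.
79 kg does not fit, so a new truck is opened.

0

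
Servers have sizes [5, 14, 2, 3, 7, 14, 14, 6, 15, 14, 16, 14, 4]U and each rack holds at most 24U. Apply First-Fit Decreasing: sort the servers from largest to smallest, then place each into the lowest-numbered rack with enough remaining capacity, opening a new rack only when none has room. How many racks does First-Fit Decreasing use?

Sorted descending: 16, 15, 14, 14, 14, 14, 14, 7, 6, 5, 4, 3, 2.
16U → rack 1 (remaining 8U)
15U → rack 2 (remaining 9U)
14U → rack 3 (remaining 10U)
14U → rack 4 (remaining 10U)
14U → rack 5 (remaining 10U)
14U → rack 6 (remaining 10U)
14U → rack 7 (remaining 10U)
7U → rack 1 (remaining 1U)
6U → rack 2 (remaining 3U)
5U → rack 3 (remaining 5U)
4U → rack 3 (remaining 1U)
3U → rack 2 (remaining 0U)
2U → rack 4 (remaining 8U)

7 racks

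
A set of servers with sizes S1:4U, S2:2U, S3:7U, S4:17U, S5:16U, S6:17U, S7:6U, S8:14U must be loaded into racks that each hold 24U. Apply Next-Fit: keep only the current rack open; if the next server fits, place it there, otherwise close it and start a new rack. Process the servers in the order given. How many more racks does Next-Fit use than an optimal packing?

Next-Fit: [4,2,7] [17] [16] [17,6] [14] → 5 racks.
Total size 83U; any packing needs at least ⌈83/24⌉ = 4 racks.
An optimal packing achieves that bound: [17,7] [17,6] [16,4,2] [14] → 4 racks.
Excess: 5 − 4 = 1.

1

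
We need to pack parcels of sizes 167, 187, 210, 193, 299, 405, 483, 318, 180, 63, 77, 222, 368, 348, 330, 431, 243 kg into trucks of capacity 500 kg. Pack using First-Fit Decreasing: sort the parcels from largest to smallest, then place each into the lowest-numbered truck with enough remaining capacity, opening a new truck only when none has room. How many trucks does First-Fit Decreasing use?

10 trucks

Sorted descending: 483, 431, 405, 368, 348, 330, 318, 299, 243, 222, 210, 193, 187, 180, 167, 77, 63.
483 kg → truck 1 (remaining 17 kg)
431 kg → truck 2 (remaining 69 kg)
405 kg → truck 3 (remaining 95 kg)
368 kg → truck 4 (remaining 132 kg)
348 kg → truck 5 (remaining 152 kg)
330 kg → truck 6 (remaining 170 kg)
318 kg → truck 7 (remaining 182 kg)
299 kg → truck 8 (remaining 201 kg)
243 kg → truck 9 (remaining 257 kg)
222 kg → truck 9 (remaining 35 kg)
210 kg → truck 10 (remaining 290 kg)
193 kg → truck 8 (remaining 8 kg)
187 kg → truck 10 (remaining 103 kg)
180 kg → truck 7 (remaining 2 kg)
167 kg → truck 6 (remaining 3 kg)
77 kg → truck 3 (remaining 18 kg)
63 kg → truck 2 (remaining 6 kg)
Final trucks: [483] [431,63] [405,77] [368] [348] [330,167] [318,180] [299,193] [243,222] [210,187].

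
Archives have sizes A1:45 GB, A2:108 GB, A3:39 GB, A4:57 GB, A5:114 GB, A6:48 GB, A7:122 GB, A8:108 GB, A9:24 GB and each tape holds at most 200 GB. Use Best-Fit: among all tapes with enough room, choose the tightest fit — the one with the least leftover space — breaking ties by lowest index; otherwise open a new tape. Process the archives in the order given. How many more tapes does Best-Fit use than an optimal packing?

Best-Fit: [45,108,39] [57,114,24] [48,122] [108] → 4 tapes.
Total size 665 GB; any packing needs at least ⌈665/200⌉ = 4 tapes.
So 4 is already optimal.

0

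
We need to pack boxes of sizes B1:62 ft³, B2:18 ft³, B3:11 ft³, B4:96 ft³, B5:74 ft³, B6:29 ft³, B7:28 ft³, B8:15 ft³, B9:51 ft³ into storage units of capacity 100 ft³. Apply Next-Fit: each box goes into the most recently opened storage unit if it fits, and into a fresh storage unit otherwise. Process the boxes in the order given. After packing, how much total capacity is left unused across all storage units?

storage unit 1: place B1 (62 ft³), 38 ft³ left
storage unit 1: place B2 (18 ft³), 20 ft³ left
storage unit 1: place B3 (11 ft³), 9 ft³ left
storage unit 2: place B4 (96 ft³), 4 ft³ left
storage unit 3: place B5 (74 ft³), 26 ft³ left
storage unit 4: place B6 (29 ft³), 71 ft³ left
storage unit 4: place B7 (28 ft³), 43 ft³ left
storage unit 4: place B8 (15 ft³), 28 ft³ left
storage unit 5: place B9 (51 ft³), 49 ft³ left
5 storage units × 100 ft³ = 500 ft³; used 384 ft³; unused 116 ft³.

116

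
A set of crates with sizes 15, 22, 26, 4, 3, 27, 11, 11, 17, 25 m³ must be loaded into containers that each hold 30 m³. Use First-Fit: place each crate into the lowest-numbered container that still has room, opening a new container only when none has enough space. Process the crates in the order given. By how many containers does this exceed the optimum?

1

First-Fit: [15,4,3] [22] [26] [27] [11,11] [17] [25] → 7 containers.
Total size 161 m³; any packing needs at least ⌈161/30⌉ = 6 containers.
An optimal packing achieves that bound: [27,3] [26,4] [25] [22] [17,11] [15,11] → 6 containers.
Excess: 7 − 6 = 1.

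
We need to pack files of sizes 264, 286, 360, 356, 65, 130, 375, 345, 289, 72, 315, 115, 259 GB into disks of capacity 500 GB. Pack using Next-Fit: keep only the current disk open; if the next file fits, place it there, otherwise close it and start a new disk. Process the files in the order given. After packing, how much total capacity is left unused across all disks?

Put 264 GB in disk 1; 236 GB remain.
Put 286 GB in disk 2; 214 GB remain.
Put 360 GB in disk 3; 140 GB remain.
Put 356 GB in disk 4; 144 GB remain.
Put 65 GB in disk 4; 79 GB remain.
Put 130 GB in disk 5; 370 GB remain.
Put 375 GB in disk 6; 125 GB remain.
Put 345 GB in disk 7; 155 GB remain.
Put 289 GB in disk 8; 211 GB remain.
Put 72 GB in disk 8; 139 GB remain.
Put 315 GB in disk 9; 185 GB remain.
Put 115 GB in disk 9; 70 GB remain.
Put 259 GB in disk 10; 241 GB remain.
10 disks × 500 GB = 5000 GB; used 3231 GB; unused 1769 GB.

1769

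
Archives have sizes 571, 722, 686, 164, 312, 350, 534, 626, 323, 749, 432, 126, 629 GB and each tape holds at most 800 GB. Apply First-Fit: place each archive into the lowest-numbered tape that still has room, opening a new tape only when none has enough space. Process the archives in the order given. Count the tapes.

9

Put 571 GB in tape 1; 229 GB remain.
Put 722 GB in tape 2; 78 GB remain.
Put 686 GB in tape 3; 114 GB remain.
Put 164 GB in tape 1; 65 GB remain.
Put 312 GB in tape 4; 488 GB remain.
Put 350 GB in tape 4; 138 GB remain.
Put 534 GB in tape 5; 266 GB remain.
Put 626 GB in tape 6; 174 GB remain.
Put 323 GB in tape 7; 477 GB remain.
Put 749 GB in tape 8; 51 GB remain.
Put 432 GB in tape 7; 45 GB remain.
Put 126 GB in tape 4; 12 GB remain.
Put 629 GB in tape 9; 171 GB remain.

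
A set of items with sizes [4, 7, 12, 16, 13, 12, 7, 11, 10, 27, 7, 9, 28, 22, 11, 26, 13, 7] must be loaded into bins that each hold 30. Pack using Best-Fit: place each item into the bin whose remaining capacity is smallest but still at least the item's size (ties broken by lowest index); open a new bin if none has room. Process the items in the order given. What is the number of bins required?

Put 4 in bin 1; 26 remain.
Put 7 in bin 1; 19 remain.
Put 12 in bin 1; 7 remain.
Put 16 in bin 2; 14 remain.
Put 13 in bin 2; 1 remain.
Put 12 in bin 3; 18 remain.
Put 7 in bin 1; 0 remain.
Put 11 in bin 3; 7 remain.
Put 10 in bin 4; 20 remain.
Put 27 in bin 5; 3 remain.
Put 7 in bin 3; 0 remain.
Put 9 in bin 4; 11 remain.
Put 28 in bin 6; 2 remain.
Put 22 in bin 7; 8 remain.
Put 11 in bin 4; 0 remain.
Put 26 in bin 8; 4 remain.
Put 13 in bin 9; 17 remain.
Put 7 in bin 7; 1 remain.

9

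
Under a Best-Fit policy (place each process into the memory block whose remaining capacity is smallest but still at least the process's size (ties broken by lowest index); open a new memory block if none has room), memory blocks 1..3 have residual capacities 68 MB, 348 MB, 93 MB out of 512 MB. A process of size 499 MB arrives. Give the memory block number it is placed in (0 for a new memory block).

No memory block has ≥ 499 MB free, so a new memory block is opened.

0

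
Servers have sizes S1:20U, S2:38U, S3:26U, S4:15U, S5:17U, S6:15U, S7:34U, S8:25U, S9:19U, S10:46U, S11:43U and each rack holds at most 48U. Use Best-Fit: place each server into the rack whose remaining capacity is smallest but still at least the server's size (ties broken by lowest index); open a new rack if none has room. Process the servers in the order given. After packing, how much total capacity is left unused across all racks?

S1 (20U) → rack 1 (remaining 28U)
S2 (38U) → rack 2 (remaining 10U)
S3 (26U) → rack 1 (remaining 2U)
S4 (15U) → rack 3 (remaining 33U)
S5 (17U) → rack 3 (remaining 16U)
S6 (15U) → rack 3 (remaining 1U)
S7 (34U) → rack 4 (remaining 14U)
S8 (25U) → rack 5 (remaining 23U)
S9 (19U) → rack 5 (remaining 4U)
S10 (46U) → rack 6 (remaining 2U)
S11 (43U) → rack 7 (remaining 5U)
7 racks × 48U = 336U; used 298U; unused 38U.

38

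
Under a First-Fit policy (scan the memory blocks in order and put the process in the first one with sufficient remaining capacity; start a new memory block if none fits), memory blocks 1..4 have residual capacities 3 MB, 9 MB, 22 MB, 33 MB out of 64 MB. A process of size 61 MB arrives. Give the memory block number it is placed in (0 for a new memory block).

0

No memory block has ≥ 61 MB free, so a new memory block is opened.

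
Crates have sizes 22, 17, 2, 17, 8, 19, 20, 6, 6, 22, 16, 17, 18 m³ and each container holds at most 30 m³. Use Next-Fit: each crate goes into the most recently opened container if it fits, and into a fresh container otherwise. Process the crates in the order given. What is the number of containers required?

22 m³ → container 1 (remaining 8 m³)
17 m³ → container 2 (remaining 13 m³)
2 m³ → container 2 (remaining 11 m³)
17 m³ → container 3 (remaining 13 m³)
8 m³ → container 3 (remaining 5 m³)
19 m³ → container 4 (remaining 11 m³)
20 m³ → container 5 (remaining 10 m³)
6 m³ → container 5 (remaining 4 m³)
6 m³ → container 6 (remaining 24 m³)
22 m³ → container 6 (remaining 2 m³)
16 m³ → container 7 (remaining 14 m³)
17 m³ → container 8 (remaining 13 m³)
18 m³ → container 9 (remaining 12 m³)

9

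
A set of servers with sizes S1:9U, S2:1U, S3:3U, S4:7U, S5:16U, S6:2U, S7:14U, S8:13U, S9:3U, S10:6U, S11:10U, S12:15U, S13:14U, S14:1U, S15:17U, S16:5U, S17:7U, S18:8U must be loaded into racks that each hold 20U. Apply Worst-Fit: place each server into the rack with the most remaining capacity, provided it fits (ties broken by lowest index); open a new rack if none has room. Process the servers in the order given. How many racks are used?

9

S1 (9U) → rack 1 (remaining 11U)
S2 (1U) → rack 1 (remaining 10U)
S3 (3U) → rack 1 (remaining 7U)
S4 (7U) → rack 1 (remaining 0U)
S5 (16U) → rack 2 (remaining 4U)
S6 (2U) → rack 2 (remaining 2U)
S7 (14U) → rack 3 (remaining 6U)
S8 (13U) → rack 4 (remaining 7U)
S9 (3U) → rack 4 (remaining 4U)
S10 (6U) → rack 3 (remaining 0U)
S11 (10U) → rack 5 (remaining 10U)
S12 (15U) → rack 6 (remaining 5U)
S13 (14U) → rack 7 (remaining 6U)
S14 (1U) → rack 5 (remaining 9U)
S15 (17U) → rack 8 (remaining 3U)
S16 (5U) → rack 5 (remaining 4U)
S17 (7U) → rack 9 (remaining 13U)
S18 (8U) → rack 9 (remaining 5U)
Final racks: [9,1,3,7] [16,2] [14,6] [13,3] [10,1,5] [15] [14] [17] [7,8].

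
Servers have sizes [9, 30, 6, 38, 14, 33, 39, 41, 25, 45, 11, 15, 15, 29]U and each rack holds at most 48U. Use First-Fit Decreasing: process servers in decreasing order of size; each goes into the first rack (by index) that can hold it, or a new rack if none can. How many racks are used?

Sorted descending: 45, 41, 39, 38, 33, 30, 29, 25, 15, 15, 14, 11, 9, 6.
Put 45U in rack 1; 3U remain.
Put 41U in rack 2; 7U remain.
Put 39U in rack 3; 9U remain.
Put 38U in rack 4; 10U remain.
Put 33U in rack 5; 15U remain.
Put 30U in rack 6; 18U remain.
Put 29U in rack 7; 19U remain.
Put 25U in rack 8; 23U remain.
Put 15U in rack 5; 0U remain.
Put 15U in rack 6; 3U remain.
Put 14U in rack 7; 5U remain.
Put 11U in rack 8; 12U remain.
Put 9U in rack 3; 0U remain.
Put 6U in rack 2; 1U remain.

8 racks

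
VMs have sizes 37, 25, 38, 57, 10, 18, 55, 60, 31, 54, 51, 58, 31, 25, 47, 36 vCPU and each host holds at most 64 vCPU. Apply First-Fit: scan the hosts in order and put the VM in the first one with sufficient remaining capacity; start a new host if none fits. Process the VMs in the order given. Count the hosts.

host 1: place 37 vCPU, 27 vCPU left
host 1: place 25 vCPU, 2 vCPU left
host 2: place 38 vCPU, 26 vCPU left
host 3: place 57 vCPU, 7 vCPU left
host 2: place 10 vCPU, 16 vCPU left
host 4: place 18 vCPU, 46 vCPU left
host 5: place 55 vCPU, 9 vCPU left
host 6: place 60 vCPU, 4 vCPU left
host 4: place 31 vCPU, 15 vCPU left
host 7: place 54 vCPU, 10 vCPU left
host 8: place 51 vCPU, 13 vCPU left
host 9: place 58 vCPU, 6 vCPU left
host 10: place 31 vCPU, 33 vCPU left
host 10: place 25 vCPU, 8 vCPU left
host 11: place 47 vCPU, 17 vCPU left
host 12: place 36 vCPU, 28 vCPU left
Final hosts: [37,25] [38,10] [57] [18,31] [55] [60] [54] [51] [58] [31,25] [47] [36].

12 hosts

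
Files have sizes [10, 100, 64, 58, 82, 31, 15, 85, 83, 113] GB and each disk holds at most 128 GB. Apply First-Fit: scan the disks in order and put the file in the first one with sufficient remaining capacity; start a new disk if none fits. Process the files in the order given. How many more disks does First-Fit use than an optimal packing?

First-Fit: [10,100,15] [64,58] [82,31] [85] [83] [113] → 6 disks.
Total size 641 GB; any packing needs at least ⌈641/128⌉ = 6 disks.
So 6 is already optimal.

0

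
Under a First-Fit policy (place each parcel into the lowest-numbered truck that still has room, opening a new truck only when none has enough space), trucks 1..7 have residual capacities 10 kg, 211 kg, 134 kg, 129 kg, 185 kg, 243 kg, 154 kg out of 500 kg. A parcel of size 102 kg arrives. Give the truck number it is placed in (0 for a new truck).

Trucks with room: truck 2 (211 kg), truck 3 (134 kg), truck 4 (129 kg), truck 5 (185 kg), truck 6 (243 kg), truck 7 (154 kg).
The first with room is truck 2.

2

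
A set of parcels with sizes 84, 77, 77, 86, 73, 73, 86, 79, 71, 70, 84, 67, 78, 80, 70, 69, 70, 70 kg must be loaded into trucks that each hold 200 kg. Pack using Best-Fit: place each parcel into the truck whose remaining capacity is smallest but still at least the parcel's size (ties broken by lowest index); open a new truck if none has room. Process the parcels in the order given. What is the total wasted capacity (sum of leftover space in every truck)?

Put 84 kg in truck 1; 116 kg remain.
Put 77 kg in truck 1; 39 kg remain.
Put 77 kg in truck 2; 123 kg remain.
Put 86 kg in truck 2; 37 kg remain.
Put 73 kg in truck 3; 127 kg remain.
Put 73 kg in truck 3; 54 kg remain.
Put 86 kg in truck 4; 114 kg remain.
Put 79 kg in truck 4; 35 kg remain.
Put 71 kg in truck 5; 129 kg remain.
Put 70 kg in truck 5; 59 kg remain.
Put 84 kg in truck 6; 116 kg remain.
Put 67 kg in truck 6; 49 kg remain.
Put 78 kg in truck 7; 122 kg remain.
Put 80 kg in truck 7; 42 kg remain.
Put 70 kg in truck 8; 130 kg remain.
Put 69 kg in truck 8; 61 kg remain.
Put 70 kg in truck 9; 130 kg remain.
Put 70 kg in truck 9; 60 kg remain.
9 trucks × 200 kg = 1800 kg; used 1364 kg; unused 436 kg.

436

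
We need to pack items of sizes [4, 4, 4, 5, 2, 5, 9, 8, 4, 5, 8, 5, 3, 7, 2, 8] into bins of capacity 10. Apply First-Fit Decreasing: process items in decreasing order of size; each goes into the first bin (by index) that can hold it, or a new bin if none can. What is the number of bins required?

Sorted descending: 9, 8, 8, 8, 7, 5, 5, 5, 5, 4, 4, 4, 4, 3, 2, 2.
Put 9 in bin 1; 1 remain.
Put 8 in bin 2; 2 remain.
Put 8 in bin 3; 2 remain.
Put 8 in bin 4; 2 remain.
Put 7 in bin 5; 3 remain.
Put 5 in bin 6; 5 remain.
Put 5 in bin 6; 0 remain.
Put 5 in bin 7; 5 remain.
Put 5 in bin 7; 0 remain.
Put 4 in bin 8; 6 remain.
Put 4 in bin 8; 2 remain.
Put 4 in bin 9; 6 remain.
Put 4 in bin 9; 2 remain.
Put 3 in bin 5; 0 remain.
Put 2 in bin 2; 0 remain.
Put 2 in bin 3; 0 remain.

9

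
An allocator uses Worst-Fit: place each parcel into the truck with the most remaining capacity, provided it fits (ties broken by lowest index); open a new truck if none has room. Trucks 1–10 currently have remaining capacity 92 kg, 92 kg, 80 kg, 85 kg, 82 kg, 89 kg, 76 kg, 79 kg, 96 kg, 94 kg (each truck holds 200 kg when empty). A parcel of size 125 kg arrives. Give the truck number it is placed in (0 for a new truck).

0

No truck has ≥ 125 kg free, so a new truck is opened.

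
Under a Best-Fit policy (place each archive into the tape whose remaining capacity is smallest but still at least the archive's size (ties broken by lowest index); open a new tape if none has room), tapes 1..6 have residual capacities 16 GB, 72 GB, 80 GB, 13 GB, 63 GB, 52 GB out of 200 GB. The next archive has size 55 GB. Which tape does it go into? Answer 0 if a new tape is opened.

5

Tapes with room: tape 2 (72 GB), tape 3 (80 GB), tape 5 (63 GB).
Tightest fit is tape 5 with 63 GB free.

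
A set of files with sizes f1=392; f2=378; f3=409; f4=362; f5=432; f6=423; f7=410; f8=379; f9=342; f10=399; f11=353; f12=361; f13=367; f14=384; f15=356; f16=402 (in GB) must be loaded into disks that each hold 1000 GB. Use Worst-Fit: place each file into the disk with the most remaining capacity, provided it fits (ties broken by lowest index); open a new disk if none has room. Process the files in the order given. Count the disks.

Put f1 (392 GB) in disk 1; 608 GB remain.
Put f2 (378 GB) in disk 1; 230 GB remain.
Put f3 (409 GB) in disk 2; 591 GB remain.
Put f4 (362 GB) in disk 2; 229 GB remain.
Put f5 (432 GB) in disk 3; 568 GB remain.
Put f6 (423 GB) in disk 3; 145 GB remain.
Put f7 (410 GB) in disk 4; 590 GB remain.
Put f8 (379 GB) in disk 4; 211 GB remain.
Put f9 (342 GB) in disk 5; 658 GB remain.
Put f10 (399 GB) in disk 5; 259 GB remain.
Put f11 (353 GB) in disk 6; 647 GB remain.
Put f12 (361 GB) in disk 6; 286 GB remain.
Put f13 (367 GB) in disk 7; 633 GB remain.
Put f14 (384 GB) in disk 7; 249 GB remain.
Put f15 (356 GB) in disk 8; 644 GB remain.
Put f16 (402 GB) in disk 8; 242 GB remain.

8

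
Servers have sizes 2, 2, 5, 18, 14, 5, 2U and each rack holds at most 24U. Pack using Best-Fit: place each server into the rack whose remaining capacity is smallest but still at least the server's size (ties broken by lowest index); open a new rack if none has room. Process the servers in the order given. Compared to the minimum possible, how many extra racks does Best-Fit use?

Best-Fit: [2,2,5,14] [18,5] [2] → 3 racks.
Total size 48U; any packing needs at least ⌈48/24⌉ = 2 racks.
An optimal packing achieves that bound: [18,2,2,2] [14,5,5] → 2 racks.
Excess: 3 − 2 = 1.

1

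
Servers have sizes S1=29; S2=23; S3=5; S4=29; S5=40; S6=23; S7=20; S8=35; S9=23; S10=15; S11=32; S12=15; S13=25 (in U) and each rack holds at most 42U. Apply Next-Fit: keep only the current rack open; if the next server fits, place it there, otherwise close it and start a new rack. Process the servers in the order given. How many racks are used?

S1 (29U) → rack 1 (remaining 13U)
S2 (23U) → rack 2 (remaining 19U)
S3 (5U) → rack 2 (remaining 14U)
S4 (29U) → rack 3 (remaining 13U)
S5 (40U) → rack 4 (remaining 2U)
S6 (23U) → rack 5 (remaining 19U)
S7 (20U) → rack 6 (remaining 22U)
S8 (35U) → rack 7 (remaining 7U)
S9 (23U) → rack 8 (remaining 19U)
S10 (15U) → rack 8 (remaining 4U)
S11 (32U) → rack 9 (remaining 10U)
S12 (15U) → rack 10 (remaining 27U)
S13 (25U) → rack 10 (remaining 2U)
Final racks: [29] [23,5] [29] [40] [23] [20] [35] [23,15] [32] [15,25].

10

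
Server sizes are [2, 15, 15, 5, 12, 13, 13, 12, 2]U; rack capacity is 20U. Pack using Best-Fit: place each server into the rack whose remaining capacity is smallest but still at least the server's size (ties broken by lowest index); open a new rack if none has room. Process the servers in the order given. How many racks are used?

6 racks

2U → rack 1 (remaining 18U)
15U → rack 1 (remaining 3U)
15U → rack 2 (remaining 5U)
5U → rack 2 (remaining 0U)
12U → rack 3 (remaining 8U)
13U → rack 4 (remaining 7U)
13U → rack 5 (remaining 7U)
12U → rack 6 (remaining 8U)
2U → rack 1 (remaining 1U)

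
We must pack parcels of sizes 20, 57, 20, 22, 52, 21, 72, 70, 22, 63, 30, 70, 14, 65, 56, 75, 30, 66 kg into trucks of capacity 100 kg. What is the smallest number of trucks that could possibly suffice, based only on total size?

Total size = 20 + 57 + 20 + 22 + 52 + 21 + 72 + 70 + 22 + 63 + 30 + 70 + 14 + 65 + 56 + 75 + 30 + 66 = 825 kg.
⌈825 / 100⌉ = 9.

9 trucks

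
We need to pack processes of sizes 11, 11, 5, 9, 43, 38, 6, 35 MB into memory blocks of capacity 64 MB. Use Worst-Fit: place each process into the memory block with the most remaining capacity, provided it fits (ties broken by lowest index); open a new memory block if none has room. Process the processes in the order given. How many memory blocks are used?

Put 11 MB in memory block 1; 53 MB remain.
Put 11 MB in memory block 1; 42 MB remain.
Put 5 MB in memory block 1; 37 MB remain.
Put 9 MB in memory block 1; 28 MB remain.
Put 43 MB in memory block 2; 21 MB remain.
Put 38 MB in memory block 3; 26 MB remain.
Put 6 MB in memory block 1; 22 MB remain.
Put 35 MB in memory block 4; 29 MB remain.
Final memory blocks: [11,11,5,9,6] [43] [38] [35].

4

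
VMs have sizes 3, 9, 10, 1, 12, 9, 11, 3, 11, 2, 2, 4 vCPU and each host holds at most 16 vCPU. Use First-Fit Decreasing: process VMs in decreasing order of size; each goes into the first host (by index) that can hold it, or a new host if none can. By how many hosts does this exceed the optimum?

0

First-Fit Decreasing: [12,4] [11,3,2] [11,3,2] [10,1] [9] [9] → 6 hosts.
6 VMs exceed 8 vCPU (half the capacity), and no two of those can share a host, so at least 6 hosts are needed.
So 6 is already optimal.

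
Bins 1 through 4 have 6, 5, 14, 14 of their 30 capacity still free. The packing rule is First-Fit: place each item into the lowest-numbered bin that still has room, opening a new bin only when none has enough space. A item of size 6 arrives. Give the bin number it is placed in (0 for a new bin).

1

Bins with room: bin 1 (6), bin 3 (14), bin 4 (14).
The first with room is bin 1.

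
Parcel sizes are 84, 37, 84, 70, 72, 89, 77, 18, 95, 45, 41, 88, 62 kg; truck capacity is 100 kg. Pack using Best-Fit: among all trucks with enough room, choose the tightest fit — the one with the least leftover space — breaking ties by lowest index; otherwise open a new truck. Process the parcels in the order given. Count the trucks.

truck 1: place 84 kg, 16 kg left
truck 2: place 37 kg, 63 kg left
truck 3: place 84 kg, 16 kg left
truck 4: place 70 kg, 30 kg left
truck 5: place 72 kg, 28 kg left
truck 6: place 89 kg, 11 kg left
truck 7: place 77 kg, 23 kg left
truck 7: place 18 kg, 5 kg left
truck 8: place 95 kg, 5 kg left
truck 2: place 45 kg, 18 kg left
truck 9: place 41 kg, 59 kg left
truck 10: place 88 kg, 12 kg left
truck 11: place 62 kg, 38 kg left

11 trucks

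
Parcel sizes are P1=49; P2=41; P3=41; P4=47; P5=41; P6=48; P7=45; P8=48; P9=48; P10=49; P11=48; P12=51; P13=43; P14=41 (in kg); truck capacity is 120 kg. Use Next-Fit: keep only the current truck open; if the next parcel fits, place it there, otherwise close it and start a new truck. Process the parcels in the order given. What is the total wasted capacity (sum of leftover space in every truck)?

Put P1 (49 kg) in truck 1; 71 kg remain.
Put P2 (41 kg) in truck 1; 30 kg remain.
Put P3 (41 kg) in truck 2; 79 kg remain.
Put P4 (47 kg) in truck 2; 32 kg remain.
Put P5 (41 kg) in truck 3; 79 kg remain.
Put P6 (48 kg) in truck 3; 31 kg remain.
Put P7 (45 kg) in truck 4; 75 kg remain.
Put P8 (48 kg) in truck 4; 27 kg remain.
Put P9 (48 kg) in truck 5; 72 kg remain.
Put P10 (49 kg) in truck 5; 23 kg remain.
Put P11 (48 kg) in truck 6; 72 kg remain.
Put P12 (51 kg) in truck 6; 21 kg remain.
Put P13 (43 kg) in truck 7; 77 kg remain.
Put P14 (41 kg) in truck 7; 36 kg remain.
7 trucks × 120 kg = 840 kg; used 640 kg; unused 200 kg.

200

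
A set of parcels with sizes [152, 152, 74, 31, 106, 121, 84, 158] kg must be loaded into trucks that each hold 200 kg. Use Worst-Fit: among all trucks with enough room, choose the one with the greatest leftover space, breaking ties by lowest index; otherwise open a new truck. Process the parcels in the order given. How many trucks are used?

152 kg → truck 1 (remaining 48 kg)
152 kg → truck 2 (remaining 48 kg)
74 kg → truck 3 (remaining 126 kg)
31 kg → truck 3 (remaining 95 kg)
106 kg → truck 4 (remaining 94 kg)
121 kg → truck 5 (remaining 79 kg)
84 kg → truck 3 (remaining 11 kg)
158 kg → truck 6 (remaining 42 kg)

6 trucks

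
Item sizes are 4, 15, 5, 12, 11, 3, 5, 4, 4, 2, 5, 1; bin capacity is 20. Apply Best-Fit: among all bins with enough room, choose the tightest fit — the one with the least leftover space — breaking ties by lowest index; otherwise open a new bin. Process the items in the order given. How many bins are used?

4 → bin 1 (remaining 16)
15 → bin 1 (remaining 1)
5 → bin 2 (remaining 15)
12 → bin 2 (remaining 3)
11 → bin 3 (remaining 9)
3 → bin 2 (remaining 0)
5 → bin 3 (remaining 4)
4 → bin 3 (remaining 0)
4 → bin 4 (remaining 16)
2 → bin 4 (remaining 14)
5 → bin 4 (remaining 9)
1 → bin 1 (remaining 0)

4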